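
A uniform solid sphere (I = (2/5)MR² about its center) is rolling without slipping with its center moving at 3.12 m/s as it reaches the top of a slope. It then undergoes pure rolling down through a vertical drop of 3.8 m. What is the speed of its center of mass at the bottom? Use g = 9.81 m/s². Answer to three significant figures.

The moment of inertia is (2/5)MR², giving k ≡ I/(MR²) = 0.4.
The rolling condition ω = v/R makes the rotational term ½I(v/R)² = ½kMv², so KE_total = ½(1+k)Mv² = (7/10)Mv².
Conserving energy between top and bottom: (7/10)Mv² = (7/10)Mv₀² + Mgh, hence v² = v₀² + 2gh/(1+k).
v = √(3.12² + 2×9.81×3.8/1.4) = √62.99 ≈ 7.94 m/s.

v ≈ 7.94 m/s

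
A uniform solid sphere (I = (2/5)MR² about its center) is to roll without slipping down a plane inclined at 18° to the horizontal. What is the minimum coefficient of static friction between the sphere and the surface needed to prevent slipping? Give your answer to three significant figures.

μ_min ≈ 0.0928

Here I = (2/5)MR², so the shape factor k = I/(MR²) = 0.4.
Along the incline Mg sinθ − f = Ma, and torque about the center fR = Iα = kMR²(a/R) gives f = kMa.
These give a = g sinθ/(1+k) and the required friction f = kMg sinθ/(1+k).
With N = Mg cosθ, the no-slip condition f ≤ μN gives μ_min = f/N = k tanθ/(1+k).
μ_min = 0.4 × tan18° / 1.4 ≈ 0.0928.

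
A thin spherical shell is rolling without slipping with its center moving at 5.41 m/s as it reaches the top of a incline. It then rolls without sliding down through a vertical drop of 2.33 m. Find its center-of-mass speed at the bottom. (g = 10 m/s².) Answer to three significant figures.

Here I = (2/3)MR², so the shape factor k = I/(MR²) = 2/3.
Since it rolls without slipping, ω = v/R and KE = ½Mv² + ½Iω² = ½(1+k)Mv² = (5/6)Mv².
Energy conservation: (5/6)Mv₀² + Mgh = (5/6)Mv², so v² = v₀² + 2gh/(1+k).
v = √(5.41² + 2×10×2.33/1.667) = √57.23 ≈ 7.56 m/s.

v ≈ 7.56 m/s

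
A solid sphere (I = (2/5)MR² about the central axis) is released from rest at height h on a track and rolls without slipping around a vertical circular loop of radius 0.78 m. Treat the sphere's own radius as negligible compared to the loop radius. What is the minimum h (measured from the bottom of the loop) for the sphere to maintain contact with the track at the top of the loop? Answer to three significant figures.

h_min ≈ 2.11 m

With I = (2/5)MR², the ratio k = I/(MR²) is 0.4.
At the top of the loop, the minimum-contact condition is Mg = Mv_top²/r, so v_top² = gr.
With ω = v/R, the kinetic energy at speed v is ½(1+k)Mv² = (7/10)Mv².
Energy conservation from release (height h) to the top (height 2r): Mgh = Mg(2r) + (7/10)M·gr.
Thus h_min = 2r + (1+k)r/2 = r(2 + 1.4/2) = 0.78 × 2.7 ≈ 2.11 m.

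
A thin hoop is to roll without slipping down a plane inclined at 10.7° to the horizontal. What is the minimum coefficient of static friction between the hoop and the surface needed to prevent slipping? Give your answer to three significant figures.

μ_min ≈ 0.0945

With I = MR², the ratio k = I/(MR²) is 1.
Translational: Mg sinθ − f = Ma. Rotational about the CM: fR = Iα = kMRa, so f = kMa.
These give a = g sinθ/(1+k) and the required friction f = kMg sinθ/(1+k).
With N = Mg cosθ, the no-slip condition f ≤ μN gives μ_min = f/N = k tanθ/(1+k).
μ_min = 1 × tan10.7° / 2 ≈ 0.0945.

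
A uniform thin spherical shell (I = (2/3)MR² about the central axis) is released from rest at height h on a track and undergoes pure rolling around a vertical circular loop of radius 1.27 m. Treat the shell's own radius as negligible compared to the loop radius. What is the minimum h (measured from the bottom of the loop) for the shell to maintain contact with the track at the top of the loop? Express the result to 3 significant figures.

Here I = (2/3)MR², so the shape factor k = I/(MR²) = 2/3.
At the top of the loop, the minimum-contact condition is Mg = Mv_top²/r, so v_top² = gr.
With ω = v/R, the kinetic energy at speed v is ½(1+k)Mv² = (5/6)Mv².
Energy conservation from release (height h) to the top (height 2r): Mgh = Mg(2r) + (5/6)M·gr.
Thus h_min = 2r + (1+k)r/2 = r(2 + 1.667/2) = 1.27 × 2.833 ≈ 3.60 m.

h_min ≈ 3.60 m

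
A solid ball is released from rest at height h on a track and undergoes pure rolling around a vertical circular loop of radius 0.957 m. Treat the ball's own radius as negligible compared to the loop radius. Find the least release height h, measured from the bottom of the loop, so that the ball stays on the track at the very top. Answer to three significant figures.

Here I = (2/5)MR², so the shape factor k = I/(MR²) = 0.4.
At the top, contact is just lost when gravity alone supplies the centripetal force: Mg = Mv_top²/r, i.e. v_top² = gr.
With ω = v/R, the kinetic energy at speed v is ½(1+k)Mv² = (7/10)Mv².
Energy conservation from release (height h) to the top (height 2r): Mgh = Mg(2r) + (7/10)M·gr.
Thus h_min = 2r + (1+k)r/2 = r(2 + 1.4/2) = 0.957 × 2.7 ≈ 2.58 m.

h_min ≈ 2.58 m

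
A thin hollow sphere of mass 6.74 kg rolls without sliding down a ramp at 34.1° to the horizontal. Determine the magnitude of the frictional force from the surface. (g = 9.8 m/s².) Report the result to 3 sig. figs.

f ≈ 14.8 N

With I = (2/3)MR², the ratio k = I/(MR²) is 2/3.
Translational: Mg sinθ − f = Ma. Rotational about the CM: fR = Iα = kMRa, so f = kMa.
Combining, a = g sinθ/(1+k) and f = kMa = kMg sinθ/(1+k).
f = (2/3) × 6.74 × 9.8 × sin34.1° / 1.667 ≈ 14.8 N.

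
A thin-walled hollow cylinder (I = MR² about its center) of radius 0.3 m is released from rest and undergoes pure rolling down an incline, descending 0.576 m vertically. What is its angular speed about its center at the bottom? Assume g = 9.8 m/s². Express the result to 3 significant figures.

For this body I = MR², i.e. k = I/(MR²) = 1.
Rolling without slipping gives ω = v/R, so the total kinetic energy is ½Mv² + ½Iω² = ½(1+k)Mv² = Mv².
Energy conservation Mgh = ½(1+k)Mv² gives v = √(2gh/(1+k)) = √(2 × 9.8 × 0.576 / 2) = 2.376 m/s.
Then ω = v/R = 2.376 / 0.3 ≈ 7.92 rad/s.

ω ≈ 7.92 rad/s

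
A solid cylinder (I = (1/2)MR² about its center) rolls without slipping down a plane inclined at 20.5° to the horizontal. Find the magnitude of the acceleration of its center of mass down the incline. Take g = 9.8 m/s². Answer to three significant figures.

The moment of inertia is (1/2)MR², giving k ≡ I/(MR²) = 0.5.
Translational: Mg sinθ − f = Ma. Rotational about the CM: fR = Iα = kMRa, so f = kMa.
Eliminating f: Mg sinθ = (1+k)Ma, so a = g sinθ/(1+k) = 9.8 × sin20.5° / 1.5 ≈ 2.29 m/s².

a ≈ 2.29 m/s²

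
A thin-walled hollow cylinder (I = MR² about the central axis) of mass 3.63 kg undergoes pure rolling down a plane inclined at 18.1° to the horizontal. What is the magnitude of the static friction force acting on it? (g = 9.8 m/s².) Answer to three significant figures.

f ≈ 5.53 N

Here I = MR², so the shape factor k = I/(MR²) = 1.
Along the incline Mg sinθ − f = Ma, and torque about the center fR = Iα = kMR²(a/R) gives f = kMa.
Combining, a = g sinθ/(1+k) and f = kMa = kMg sinθ/(1+k).
f = 1 × 3.63 × 9.8 × sin18.1° / 2 ≈ 5.53 N.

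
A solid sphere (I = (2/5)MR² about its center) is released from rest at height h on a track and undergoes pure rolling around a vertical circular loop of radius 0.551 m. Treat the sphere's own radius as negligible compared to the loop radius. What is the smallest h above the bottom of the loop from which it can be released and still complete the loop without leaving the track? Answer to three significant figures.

For this body I = (2/5)MR², i.e. k = I/(MR²) = 0.4.
At the top, contact is just lost when gravity alone supplies the centripetal force: Mg = Mv_top²/r, i.e. v_top² = gr.
With ω = v/R, the kinetic energy at speed v is ½(1+k)Mv² = (7/10)Mv².
Energy conservation from release (height h) to the top (height 2r): Mgh = Mg(2r) + (7/10)M·gr.
Thus h_min = 2r + (1+k)r/2 = r(2 + 1.4/2) = 0.551 × 2.7 ≈ 1.49 m.

h_min ≈ 1.49 m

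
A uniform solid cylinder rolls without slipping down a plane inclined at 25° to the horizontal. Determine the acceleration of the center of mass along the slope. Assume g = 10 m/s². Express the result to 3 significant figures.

The moment of inertia is (1/2)MR², giving k ≡ I/(MR²) = 0.5.
Along the incline Mg sinθ − f = Ma, and torque about the center fR = Iα = kMR²(a/R) gives f = kMa.
Eliminating f: Mg sinθ = (1+k)Ma, so a = g sinθ/(1+k) = 10 × sin25° / 1.5 ≈ 2.82 m/s².

a ≈ 2.82 m/s²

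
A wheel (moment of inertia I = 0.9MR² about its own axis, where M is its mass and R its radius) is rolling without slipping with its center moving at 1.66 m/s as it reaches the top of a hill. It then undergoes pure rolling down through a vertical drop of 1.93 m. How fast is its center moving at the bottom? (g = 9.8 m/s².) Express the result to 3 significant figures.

v ≈ 4.76 m/s

Here I = 0.9MR², so the shape factor k = I/(MR²) = 0.9.
Rolling without slipping gives ω = v/R, so the total kinetic energy is ½Mv² + ½Iω² = ½(1+k)Mv² = (19/20)Mv².
Energy conservation: (19/20)Mv₀² + Mgh = (19/20)Mv², so v² = v₀² + 2gh/(1+k).
v = √(1.66² + 2×9.8×1.93/1.9) = √22.67 ≈ 4.76 m/s.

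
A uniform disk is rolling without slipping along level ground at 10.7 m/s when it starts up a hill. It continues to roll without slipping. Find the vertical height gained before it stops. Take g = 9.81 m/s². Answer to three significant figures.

h ≈ 8.75 m

The moment of inertia is (1/2)MR², giving k ≡ I/(MR²) = 0.5.
Since it rolls without slipping, ω = v/R and KE = ½Mv² + ½Iω² = ½(1+k)Mv² = (3/4)Mv².
All of this converts to potential energy at the highest point: (3/4)Mv₀² = Mgh.
Thus h = (1+k)v₀²/(2g) = 1.5 × 10.7² / (2 × 9.81) ≈ 8.75 m.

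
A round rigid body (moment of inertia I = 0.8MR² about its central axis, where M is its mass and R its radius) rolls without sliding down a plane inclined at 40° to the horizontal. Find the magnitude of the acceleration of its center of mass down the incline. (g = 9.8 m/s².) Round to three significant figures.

a ≈ 3.50 m/s²

Here I = 0.8MR², so the shape factor k = I/(MR²) = 0.8.
Newton's second law down the slope: Mg sinθ − f = Ma. The torque equation fR = Iα (with α = a/R) gives f = kMa.
Eliminating f: Mg sinθ = (1+k)Ma, so a = g sinθ/(1+k) = 9.8 × sin40° / 1.8 ≈ 3.50 m/s².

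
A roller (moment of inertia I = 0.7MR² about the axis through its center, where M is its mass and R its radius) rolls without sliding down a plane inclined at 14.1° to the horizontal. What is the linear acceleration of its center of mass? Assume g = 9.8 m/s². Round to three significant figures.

Here I = 0.7MR², so the shape factor k = I/(MR²) = 0.7.
Along the incline Mg sinθ − f = Ma, and torque about the center fR = Iα = kMR²(a/R) gives f = kMa.
Eliminating f: Mg sinθ = (1+k)Ma, so a = g sinθ/(1+k) = 9.8 × sin14.1° / 1.7 ≈ 1.40 m/s².

a ≈ 1.40 m/s²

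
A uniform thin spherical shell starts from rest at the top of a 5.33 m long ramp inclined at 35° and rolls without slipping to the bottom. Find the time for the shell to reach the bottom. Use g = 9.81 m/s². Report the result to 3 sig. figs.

t ≈ 1.78 s

For this body I = (2/3)MR², i.e. k = I/(MR²) = 2/3.
Translational: Mg sinθ − f = Ma. Rotational about the CM: fR = Iα = kMRa, so f = kMa.
Hence a = g sinθ/(1+k) = 9.81×sin35°/1.667 = 3.376 m/s².
Starting from rest, L = ½at², so t = √(2L/a) = √(2×5.33/3.376) ≈ 1.78 s.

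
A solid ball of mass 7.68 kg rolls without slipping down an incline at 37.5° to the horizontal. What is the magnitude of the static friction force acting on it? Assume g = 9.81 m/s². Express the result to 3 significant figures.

f ≈ 13.1 N

For this body I = (2/5)MR², i.e. k = I/(MR²) = 0.4.
Newton's second law down the slope: Mg sinθ − f = Ma. The torque equation fR = Iα (with α = a/R) gives f = kMa.
Combining, a = g sinθ/(1+k) and f = kMa = kMg sinθ/(1+k).
f = 0.4 × 7.68 × 9.81 × sin37.5° / 1.4 ≈ 13.1 N.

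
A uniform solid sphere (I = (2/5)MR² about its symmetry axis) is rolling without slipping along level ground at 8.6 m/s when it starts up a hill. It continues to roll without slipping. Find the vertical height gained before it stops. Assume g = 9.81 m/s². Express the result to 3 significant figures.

The moment of inertia is (2/5)MR², giving k ≡ I/(MR²) = 0.4.
The rolling condition ω = v/R makes the rotational term ½I(v/R)² = ½kMv², so KE_total = ½(1+k)Mv² = (7/10)Mv².
All of this converts to potential energy at the highest point: (7/10)Mv₀² = Mgh.
Thus h = (1+k)v₀²/(2g) = 1.4 × 8.6² / (2 × 9.81) ≈ 5.28 m.

h ≈ 5.28 m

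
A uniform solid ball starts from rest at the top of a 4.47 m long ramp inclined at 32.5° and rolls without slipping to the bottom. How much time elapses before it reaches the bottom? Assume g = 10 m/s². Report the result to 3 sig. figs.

With I = (2/5)MR², the ratio k = I/(MR²) is 0.4.
Translational: Mg sinθ − f = Ma. Rotational about the CM: fR = Iα = kMRa, so f = kMa.
Hence a = g sinθ/(1+k) = 10×sin32.5°/1.4 = 3.838 m/s².
Starting from rest, L = ½at², so t = √(2L/a) = √(2×4.47/3.838) ≈ 1.53 s.

t ≈ 1.53 s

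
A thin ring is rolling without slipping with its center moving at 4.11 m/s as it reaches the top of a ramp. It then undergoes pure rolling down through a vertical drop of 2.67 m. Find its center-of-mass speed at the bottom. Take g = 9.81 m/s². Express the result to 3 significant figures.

With I = MR², the ratio k = I/(MR²) is 1.
The rolling condition ω = v/R makes the rotational term ½I(v/R)² = ½kMv², so KE_total = ½(1+k)Mv² = Mv².
Conserving energy between top and bottom: Mv² = Mv₀² + Mgh, hence v² = v₀² + 2gh/(1+k).
v = √(4.11² + 2×9.81×2.67/2) = √43.08 ≈ 6.56 m/s.

v ≈ 6.56 m/s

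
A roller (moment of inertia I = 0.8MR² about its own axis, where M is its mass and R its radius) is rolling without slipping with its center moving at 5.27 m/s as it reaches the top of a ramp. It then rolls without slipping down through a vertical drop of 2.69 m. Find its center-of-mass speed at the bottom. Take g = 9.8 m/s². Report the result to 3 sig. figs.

With I = 0.8MR², the ratio k = I/(MR²) is 0.8.
Rolling without slipping gives ω = v/R, so the total kinetic energy is ½Mv² + ½Iω² = ½(1+k)Mv² = (9/10)Mv².
Conserving energy between top and bottom: (9/10)Mv² = (9/10)Mv₀² + Mgh, hence v² = v₀² + 2gh/(1+k).
v = √(5.27² + 2×9.8×2.69/1.8) = √57.06 ≈ 7.55 m/s.

v ≈ 7.55 m/s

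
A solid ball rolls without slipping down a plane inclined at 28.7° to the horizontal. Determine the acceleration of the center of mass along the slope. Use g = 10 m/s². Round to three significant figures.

a ≈ 3.43 m/s²

With I = (2/5)MR², the ratio k = I/(MR²) is 0.4.
Along the incline Mg sinθ − f = Ma, and torque about the center fR = Iα = kMR²(a/R) gives f = kMa.
Eliminating f: Mg sinθ = (1+k)Ma, so a = g sinθ/(1+k) = 10 × sin28.7° / 1.4 ≈ 3.43 m/s².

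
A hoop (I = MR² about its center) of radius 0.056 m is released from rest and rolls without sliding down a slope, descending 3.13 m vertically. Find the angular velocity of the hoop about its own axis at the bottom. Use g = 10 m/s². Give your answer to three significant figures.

ω ≈ 99.9 rad/s

With I = MR², the ratio k = I/(MR²) is 1.
The rolling condition ω = v/R makes the rotational term ½I(v/R)² = ½kMv², so KE_total = ½(1+k)Mv² = Mv².
Energy conservation Mgh = ½(1+k)Mv² gives v = √(2gh/(1+k)) = √(2 × 10 × 3.13 / 2) = 5.595 m/s.
Then ω = v/R = 5.595 / 0.056 ≈ 99.9 rad/s.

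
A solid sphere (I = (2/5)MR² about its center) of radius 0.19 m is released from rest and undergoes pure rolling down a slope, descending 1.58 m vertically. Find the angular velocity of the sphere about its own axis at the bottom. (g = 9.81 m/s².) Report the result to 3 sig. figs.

With I = (2/5)MR², the ratio k = I/(MR²) is 0.4.
Rolling without slipping gives ω = v/R, so the total kinetic energy is ½Mv² + ½Iω² = ½(1+k)Mv² = (7/10)Mv².
Energy conservation Mgh = ½(1+k)Mv² gives v = √(2gh/(1+k)) = √(2 × 9.81 × 1.58 / 1.4) = 4.706 m/s.
The angular speed follows from ω = v/R = 4.706/0.19 ≈ 24.8 rad/s.

ω ≈ 24.8 rad/s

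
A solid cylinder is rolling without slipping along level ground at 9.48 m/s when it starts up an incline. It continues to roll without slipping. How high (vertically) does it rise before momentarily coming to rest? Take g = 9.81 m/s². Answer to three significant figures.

For this body I = (1/2)MR², i.e. k = I/(MR²) = 0.5.
Pure rolling means v = ωR; then KE = ½Mv² + ½I(v/R)² = ½(1+k)Mv² = (3/4)Mv².
All of this converts to potential energy at the highest point: (3/4)Mv₀² = Mgh.
Thus h = (1+k)v₀²/(2g) = 1.5 × 9.48² / (2 × 9.81) ≈ 6.87 m.

h ≈ 6.87 m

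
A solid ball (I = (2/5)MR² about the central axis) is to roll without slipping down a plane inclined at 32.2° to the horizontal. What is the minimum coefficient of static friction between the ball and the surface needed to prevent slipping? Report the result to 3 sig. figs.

μ_min ≈ 0.180

Here I = (2/5)MR², so the shape factor k = I/(MR²) = 0.4.
Translational: Mg sinθ − f = Ma. Rotational about the CM: fR = Iα = kMRa, so f = kMa.
These give a = g sinθ/(1+k) and the required friction f = kMg sinθ/(1+k).
The normal force is N = Mg cosθ, so μ_min = f/N = k tanθ/(1+k).
μ_min = 0.4 × tan32.2° / 1.4 ≈ 0.180.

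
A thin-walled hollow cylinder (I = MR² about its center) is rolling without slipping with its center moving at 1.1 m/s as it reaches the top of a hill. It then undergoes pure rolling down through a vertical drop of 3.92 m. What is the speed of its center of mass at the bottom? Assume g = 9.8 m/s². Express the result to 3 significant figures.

Here I = MR², so the shape factor k = I/(MR²) = 1.
Rolling without slipping gives ω = v/R, so the total kinetic energy is ½Mv² + ½Iω² = ½(1+k)Mv² = Mv².
Energy conservation: Mv₀² + Mgh = Mv², so v² = v₀² + 2gh/(1+k).
v = √(1.1² + 2×9.8×3.92/2) = √39.63 ≈ 6.29 m/s.

v ≈ 6.29 m/s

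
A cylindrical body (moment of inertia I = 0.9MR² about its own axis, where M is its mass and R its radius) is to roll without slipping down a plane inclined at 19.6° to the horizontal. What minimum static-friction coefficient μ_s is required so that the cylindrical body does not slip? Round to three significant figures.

μ_min ≈ 0.169

The moment of inertia is 0.9MR², giving k ≡ I/(MR²) = 0.9.
Along the incline Mg sinθ − f = Ma, and torque about the center fR = Iα = kMR²(a/R) gives f = kMa.
These give a = g sinθ/(1+k) and the required friction f = kMg sinθ/(1+k).
With N = Mg cosθ, the no-slip condition f ≤ μN gives μ_min = f/N = k tanθ/(1+k).
μ_min = 0.9 × tan19.6° / 1.9 ≈ 0.169.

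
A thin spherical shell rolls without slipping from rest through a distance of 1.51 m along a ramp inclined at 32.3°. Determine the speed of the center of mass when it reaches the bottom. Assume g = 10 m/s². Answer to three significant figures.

For this body I = (2/3)MR², i.e. k = I/(MR²) = 2/3.
Since it rolls without slipping, ω = v/R and KE = ½Mv² + ½Iω² = ½(1+k)Mv² = (5/6)Mv².
The vertical drop is h = L sinθ = 1.51 × sin32.3° = 0.8069 m.
Energy conservation: Mgh = (5/6)Mv², so v = √(2gh/(1+k)) = √(2 × 10 × 0.8069 / 1.667) ≈ 3.11 m/s.

v ≈ 3.11 m/s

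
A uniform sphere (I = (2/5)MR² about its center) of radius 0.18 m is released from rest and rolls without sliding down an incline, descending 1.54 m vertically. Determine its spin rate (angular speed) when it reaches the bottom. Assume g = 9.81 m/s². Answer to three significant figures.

With I = (2/5)MR², the ratio k = I/(MR²) is 0.4.
Pure rolling means v = ωR; then KE = ½Mv² + ½I(v/R)² = ½(1+k)Mv² = (7/10)Mv².
Energy conservation Mgh = ½(1+k)Mv² gives v = √(2gh/(1+k)) = √(2 × 9.81 × 1.54 / 1.4) = 4.646 m/s.
The angular speed follows from ω = v/R = 4.646/0.18 ≈ 25.8 rad/s.

ω ≈ 25.8 rad/s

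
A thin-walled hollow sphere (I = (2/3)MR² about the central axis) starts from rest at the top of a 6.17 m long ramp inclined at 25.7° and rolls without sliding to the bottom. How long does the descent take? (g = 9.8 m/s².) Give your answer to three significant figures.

t ≈ 2.20 s

The moment of inertia is (2/3)MR², giving k ≡ I/(MR²) = 2/3.
Translational: Mg sinθ − f = Ma. Rotational about the CM: fR = Iα = kMRa, so f = kMa.
Hence a = g sinθ/(1+k) = 9.8×sin25.7°/1.667 = 2.55 m/s².
Starting from rest, L = ½at², so t = √(2L/a) = √(2×6.17/2.55) ≈ 2.20 s.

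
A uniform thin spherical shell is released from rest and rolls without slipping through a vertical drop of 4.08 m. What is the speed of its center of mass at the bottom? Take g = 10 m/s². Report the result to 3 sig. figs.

The moment of inertia is (2/3)MR², giving k ≡ I/(MR²) = 2/3.
The rolling condition ω = v/R makes the rotational term ½I(v/R)² = ½kMv², so KE_total = ½(1+k)Mv² = (5/6)Mv².
Setting Mgh = (5/6)Mv² gives v = √(2gh/(1+k)) = √(2·10·4.08/1.667) ≈ 7.00 m/s.

v ≈ 7.00 m/s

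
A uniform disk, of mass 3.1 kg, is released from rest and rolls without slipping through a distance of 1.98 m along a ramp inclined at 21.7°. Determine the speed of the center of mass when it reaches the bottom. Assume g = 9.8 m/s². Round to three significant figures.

v ≈ 3.09 m/s

For this body I = (1/2)MR², i.e. k = I/(MR²) = 0.5.
Pure rolling means v = ωR; then KE = ½Mv² + ½I(v/R)² = ½(1+k)Mv² = (3/4)Mv².
The vertical drop is h = L sinθ = 1.98 × sin21.7° = 0.7321 m.
Setting Mgh = (3/4)Mv² gives v = √(2gh/(1+k)) = √(2·9.8·0.7321/1.5) ≈ 3.09 m/s.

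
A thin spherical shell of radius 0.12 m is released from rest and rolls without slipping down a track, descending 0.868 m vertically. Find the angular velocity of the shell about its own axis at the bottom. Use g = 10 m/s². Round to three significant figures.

With I = (2/3)MR², the ratio k = I/(MR²) is 2/3.
Pure rolling means v = ωR; then KE = ½Mv² + ½I(v/R)² = ½(1+k)Mv² = (5/6)Mv².
Energy conservation Mgh = ½(1+k)Mv² gives v = √(2gh/(1+k)) = √(2 × 10 × 0.868 / 1.667) = 3.227 m/s.
The angular speed follows from ω = v/R = 3.227/0.12 ≈ 26.9 rad/s.

ω ≈ 26.9 rad/s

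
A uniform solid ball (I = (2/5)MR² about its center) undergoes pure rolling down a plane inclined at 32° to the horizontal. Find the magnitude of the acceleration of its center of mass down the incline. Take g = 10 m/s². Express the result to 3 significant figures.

With I = (2/5)MR², the ratio k = I/(MR²) is 0.4.
Newton's second law down the slope: Mg sinθ − f = Ma. The torque equation fR = Iα (with α = a/R) gives f = kMa.
Eliminating f: Mg sinθ = (1+k)Ma, so a = g sinθ/(1+k) = 10 × sin32° / 1.4 ≈ 3.79 m/s².

a ≈ 3.79 m/s²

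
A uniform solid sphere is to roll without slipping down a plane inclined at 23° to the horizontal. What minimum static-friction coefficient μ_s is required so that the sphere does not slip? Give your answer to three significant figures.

μ_min ≈ 0.121

For this body I = (2/5)MR², i.e. k = I/(MR²) = 0.4.
Along the incline Mg sinθ − f = Ma, and torque about the center fR = Iα = kMR²(a/R) gives f = kMa.
These give a = g sinθ/(1+k) and the required friction f = kMg sinθ/(1+k).
The normal force is N = Mg cosθ, so μ_min = f/N = k tanθ/(1+k).
μ_min = 0.4 × tan23° / 1.4 ≈ 0.121.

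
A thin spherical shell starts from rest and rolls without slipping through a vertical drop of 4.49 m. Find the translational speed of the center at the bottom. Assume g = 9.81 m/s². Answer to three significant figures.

The moment of inertia is (2/3)MR², giving k ≡ I/(MR²) = 2/3.
The rolling condition ω = v/R makes the rotational term ½I(v/R)² = ½kMv², so KE_total = ½(1+k)Mv² = (5/6)Mv².
Energy conservation: Mgh = (5/6)Mv², so v = √(2gh/(1+k)) = √(2 × 9.81 × 4.49 / 1.667) ≈ 7.27 m/s.

v ≈ 7.27 m/s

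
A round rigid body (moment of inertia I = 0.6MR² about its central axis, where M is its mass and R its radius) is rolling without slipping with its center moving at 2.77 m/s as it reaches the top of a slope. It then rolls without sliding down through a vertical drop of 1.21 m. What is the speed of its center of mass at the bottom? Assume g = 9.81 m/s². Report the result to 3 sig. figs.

Here I = 0.6MR², so the shape factor k = I/(MR²) = 0.6.
Rolling without slipping gives ω = v/R, so the total kinetic energy is ½Mv² + ½Iω² = ½(1+k)Mv² = (4/5)Mv².
Energy conservation: (4/5)Mv₀² + Mgh = (4/5)Mv², so v² = v₀² + 2gh/(1+k).
v = √(2.77² + 2×9.81×1.21/1.6) = √22.51 ≈ 4.74 m/s.

v ≈ 4.74 m/s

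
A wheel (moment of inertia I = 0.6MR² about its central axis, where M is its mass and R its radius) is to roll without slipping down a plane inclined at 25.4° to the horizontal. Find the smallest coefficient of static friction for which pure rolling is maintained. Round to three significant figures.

With I = 0.6MR², the ratio k = I/(MR²) is 0.6.
Along the incline Mg sinθ − f = Ma, and torque about the center fR = Iα = kMR²(a/R) gives f = kMa.
These give a = g sinθ/(1+k) and the required friction f = kMg sinθ/(1+k).
With N = Mg cosθ, the no-slip condition f ≤ μN gives μ_min = f/N = k tanθ/(1+k).
μ_min = 0.6 × tan25.4° / 1.6 ≈ 0.178.

μ_min ≈ 0.178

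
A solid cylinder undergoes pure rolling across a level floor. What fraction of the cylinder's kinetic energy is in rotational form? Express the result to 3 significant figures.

With I = (1/2)MR², the ratio k = I/(MR²) is 0.5.
With ω = v/R, KE_trans = ½Mv² and KE_rot = ½Iω² = ½kMv², so KE_total = ½(1+k)Mv².
The rotational fraction is therefore k/(1+k) = 0.5/1.5 ≈ 0.333.

fraction ≈ 0.333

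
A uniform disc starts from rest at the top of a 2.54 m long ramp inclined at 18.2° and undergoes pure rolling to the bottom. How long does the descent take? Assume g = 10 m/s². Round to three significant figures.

With I = (1/2)MR², the ratio k = I/(MR²) is 0.5.
Newton's second law down the slope: Mg sinθ − f = Ma. The torque equation fR = Iα (with α = a/R) gives f = kMa.
Hence a = g sinθ/(1+k) = 10×sin18.2°/1.5 = 2.082 m/s².
Starting from rest, L = ½at², so t = √(2L/a) = √(2×2.54/2.082) ≈ 1.56 s.

t ≈ 1.56 s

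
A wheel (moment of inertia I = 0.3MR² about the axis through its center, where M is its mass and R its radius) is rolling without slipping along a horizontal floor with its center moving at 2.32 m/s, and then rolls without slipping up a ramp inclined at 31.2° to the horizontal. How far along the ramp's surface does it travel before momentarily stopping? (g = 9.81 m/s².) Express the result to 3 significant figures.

d ≈ 0.688 m

For this body I = 0.3MR², i.e. k = I/(MR²) = 0.3.
Rolling without slipping gives ω = v/R, so the total kinetic energy is ½Mv² + ½Iω² = ½(1+k)Mv² = (13/20)Mv².
Setting this equal to Mgh gives the vertical rise h = (1+k)v₀²/(2g) = 1.3×2.32²/(2×9.81) = 0.3566 m.
Along the incline, d = h/sinθ = 0.3566/sin31.2° ≈ 0.688 m.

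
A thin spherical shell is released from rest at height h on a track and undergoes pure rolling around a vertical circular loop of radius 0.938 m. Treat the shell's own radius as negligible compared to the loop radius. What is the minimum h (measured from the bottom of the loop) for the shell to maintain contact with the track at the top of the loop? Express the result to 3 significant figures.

With I = (2/3)MR², the ratio k = I/(MR²) is 2/3.
At the top of the loop, the minimum-contact condition is Mg = Mv_top²/r, so v_top² = gr.
With ω = v/R, the kinetic energy at speed v is ½(1+k)Mv² = (5/6)Mv².
Energy conservation from release (height h) to the top (height 2r): Mgh = Mg(2r) + (5/6)M·gr.
Thus h_min = 2r + (1+k)r/2 = r(2 + 1.667/2) = 0.938 × 2.833 ≈ 2.66 m.

h_min ≈ 2.66 m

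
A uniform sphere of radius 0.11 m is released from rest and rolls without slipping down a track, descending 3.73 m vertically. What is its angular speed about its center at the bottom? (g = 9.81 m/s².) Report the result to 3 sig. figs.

Here I = (2/5)MR², so the shape factor k = I/(MR²) = 0.4.
Pure rolling means v = ωR; then KE = ½Mv² + ½I(v/R)² = ½(1+k)Mv² = (7/10)Mv².
Energy conservation Mgh = ½(1+k)Mv² gives v = √(2gh/(1+k)) = √(2 × 9.81 × 3.73 / 1.4) = 7.23 m/s.
Then ω = v/R = 7.23 / 0.11 ≈ 65.7 rad/s.

ω ≈ 65.7 rad/s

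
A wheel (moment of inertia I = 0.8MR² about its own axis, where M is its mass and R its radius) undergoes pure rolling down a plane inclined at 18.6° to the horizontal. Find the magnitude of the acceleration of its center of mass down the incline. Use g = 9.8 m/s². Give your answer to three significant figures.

a ≈ 1.74 m/s²

The moment of inertia is 0.8MR², giving k ≡ I/(MR²) = 0.8.
Translational: Mg sinθ − f = Ma. Rotational about the CM: fR = Iα = kMRa, so f = kMa.
Eliminating f: Mg sinθ = (1+k)Ma, so a = g sinθ/(1+k) = 9.8 × sin18.6° / 1.8 ≈ 1.74 m/s².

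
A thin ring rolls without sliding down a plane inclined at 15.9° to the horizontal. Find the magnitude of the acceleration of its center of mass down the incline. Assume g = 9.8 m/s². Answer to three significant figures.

a ≈ 1.34 m/s²

The moment of inertia is MR², giving k ≡ I/(MR²) = 1.
Translational: Mg sinθ − f = Ma. Rotational about the CM: fR = Iα = kMRa, so f = kMa.
Eliminating f: Mg sinθ = (1+k)Ma, so a = g sinθ/(1+k) = 9.8 × sin15.9° / 2 ≈ 1.34 m/s².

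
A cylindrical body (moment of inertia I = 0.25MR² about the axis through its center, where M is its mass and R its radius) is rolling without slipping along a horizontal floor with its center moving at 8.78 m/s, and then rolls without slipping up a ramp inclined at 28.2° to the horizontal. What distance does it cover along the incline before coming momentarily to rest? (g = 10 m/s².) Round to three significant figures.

d ≈ 10.2 m

The moment of inertia is 0.25MR², giving k ≡ I/(MR²) = 0.25.
Since it rolls without slipping, ω = v/R and KE = ½Mv² + ½Iω² = ½(1+k)Mv² = (5/8)Mv².
Setting this equal to Mgh gives the vertical rise h = (1+k)v₀²/(2g) = 1.25×8.78²/(2×10) = 4.818 m.
Along the incline, d = h/sinθ = 4.818/sin28.2° ≈ 10.2 m.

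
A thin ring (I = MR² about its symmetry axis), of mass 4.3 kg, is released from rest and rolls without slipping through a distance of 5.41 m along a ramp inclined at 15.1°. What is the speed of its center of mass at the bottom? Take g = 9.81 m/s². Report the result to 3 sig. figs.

With I = MR², the ratio k = I/(MR²) is 1.
Rolling without slipping gives ω = v/R, so the total kinetic energy is ½Mv² + ½Iω² = ½(1+k)Mv² = Mv².
The vertical drop is h = L sinθ = 5.41 × sin15.1° = 1.409 m.
Energy conservation: Mgh = Mv², so v = √(2gh/(1+k)) = √(2 × 9.81 × 1.409 / 2) ≈ 3.72 m/s.

v ≈ 3.72 m/s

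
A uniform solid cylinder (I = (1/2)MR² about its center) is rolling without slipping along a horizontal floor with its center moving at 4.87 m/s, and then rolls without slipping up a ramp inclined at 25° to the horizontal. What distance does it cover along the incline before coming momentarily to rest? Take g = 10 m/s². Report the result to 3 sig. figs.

Here I = (1/2)MR², so the shape factor k = I/(MR²) = 0.5.
Pure rolling means v = ωR; then KE = ½Mv² + ½I(v/R)² = ½(1+k)Mv² = (3/4)Mv².
Setting this equal to Mgh gives the vertical rise h = (1+k)v₀²/(2g) = 1.5×4.87²/(2×10) = 1.779 m.
Along the incline, d = h/sinθ = 1.779/sin25° ≈ 4.21 m.

d ≈ 4.21 m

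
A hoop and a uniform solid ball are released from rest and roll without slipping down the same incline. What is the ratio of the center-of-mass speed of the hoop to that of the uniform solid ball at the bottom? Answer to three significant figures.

v_ratio ≈ 0.837

Each satisfies Mgh = ½(1+k)Mv² with k = I/(MR²), so v ∝ 1/√(1+k).
For the hoop k = 1; for the uniform solid ball k = 0.4.
v₁/v₂ = √((1+k₂)/(1+k₁)) = √(1.4/2) ≈ 0.837.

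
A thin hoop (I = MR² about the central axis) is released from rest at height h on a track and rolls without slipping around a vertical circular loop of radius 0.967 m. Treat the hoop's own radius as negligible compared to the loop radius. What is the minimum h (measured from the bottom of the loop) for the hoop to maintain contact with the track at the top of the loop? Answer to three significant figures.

h_min ≈ 2.90 m

With I = MR², the ratio k = I/(MR²) is 1.
At the top, contact is just lost when gravity alone supplies the centripetal force: Mg = Mv_top²/r, i.e. v_top² = gr.
With ω = v/R, the kinetic energy at speed v is ½(1+k)Mv² = Mv².
Energy conservation from release (height h) to the top (height 2r): Mgh = Mg(2r) + M·gr.
Thus h_min = 2r + (1+k)r/2 = r(2 + 2/2) = 0.967 × 3 ≈ 2.90 m.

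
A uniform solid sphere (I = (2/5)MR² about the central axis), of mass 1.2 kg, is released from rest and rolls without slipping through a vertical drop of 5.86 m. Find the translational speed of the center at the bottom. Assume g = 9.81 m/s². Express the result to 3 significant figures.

For this body I = (2/5)MR², i.e. k = I/(MR²) = 0.4.
Pure rolling means v = ωR; then KE = ½Mv² + ½I(v/R)² = ½(1+k)Mv² = (7/10)Mv².
Energy conservation: Mgh = (7/10)Mv², so v = √(2gh/(1+k)) = √(2 × 9.81 × 5.86 / 1.4) ≈ 9.06 m/s.

v ≈ 9.06 m/s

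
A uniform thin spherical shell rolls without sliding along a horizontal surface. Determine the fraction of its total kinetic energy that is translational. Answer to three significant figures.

fraction ≈ 0.600

Here I = (2/3)MR², so the shape factor k = I/(MR²) = 2/3.
With ω = v/R, KE_trans = ½Mv² and KE_rot = ½Iω² = ½kMv², so KE_total = ½(1+k)Mv².
The translational fraction is therefore 1/(1+k) = 1/1.667 ≈ 0.600.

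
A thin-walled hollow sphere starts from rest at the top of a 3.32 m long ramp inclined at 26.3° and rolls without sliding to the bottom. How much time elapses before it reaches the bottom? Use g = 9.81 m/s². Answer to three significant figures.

The moment of inertia is (2/3)MR², giving k ≡ I/(MR²) = 2/3.
Along the incline Mg sinθ − f = Ma, and torque about the center fR = Iα = kMR²(a/R) gives f = kMa.
Hence a = g sinθ/(1+k) = 9.81×sin26.3°/1.667 = 2.608 m/s².
Starting from rest, L = ½at², so t = √(2L/a) = √(2×3.32/2.608) ≈ 1.60 s.

t ≈ 1.60 s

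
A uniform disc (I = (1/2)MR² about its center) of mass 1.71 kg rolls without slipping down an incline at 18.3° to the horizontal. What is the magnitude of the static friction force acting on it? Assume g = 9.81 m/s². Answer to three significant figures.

f ≈ 1.76 N

The moment of inertia is (1/2)MR², giving k ≡ I/(MR²) = 0.5.
Newton's second law down the slope: Mg sinθ − f = Ma. The torque equation fR = Iα (with α = a/R) gives f = kMa.
Combining, a = g sinθ/(1+k) and f = kMa = kMg sinθ/(1+k).
f = 0.5 × 1.71 × 9.81 × sin18.3° / 1.5 ≈ 1.76 N.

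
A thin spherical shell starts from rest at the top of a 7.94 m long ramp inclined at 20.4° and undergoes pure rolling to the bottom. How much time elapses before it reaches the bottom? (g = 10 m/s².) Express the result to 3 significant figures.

With I = (2/3)MR², the ratio k = I/(MR²) is 2/3.
Translational: Mg sinθ − f = Ma. Rotational about the CM: fR = Iα = kMRa, so f = kMa.
Hence a = g sinθ/(1+k) = 10×sin20.4°/1.667 = 2.091 m/s².
Starting from rest, L = ½at², so t = √(2L/a) = √(2×7.94/2.091) ≈ 2.76 s.

t ≈ 2.76 s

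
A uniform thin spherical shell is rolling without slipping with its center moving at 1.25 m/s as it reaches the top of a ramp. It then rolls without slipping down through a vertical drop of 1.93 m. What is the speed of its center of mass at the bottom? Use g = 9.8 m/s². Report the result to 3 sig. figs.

With I = (2/3)MR², the ratio k = I/(MR²) is 2/3.
Pure rolling means v = ωR; then KE = ½Mv² + ½I(v/R)² = ½(1+k)Mv² = (5/6)Mv².
Energy conservation: (5/6)Mv₀² + Mgh = (5/6)Mv², so v² = v₀² + 2gh/(1+k).
v = √(1.25² + 2×9.8×1.93/1.667) = √24.26 ≈ 4.93 m/s.

v ≈ 4.93 m/s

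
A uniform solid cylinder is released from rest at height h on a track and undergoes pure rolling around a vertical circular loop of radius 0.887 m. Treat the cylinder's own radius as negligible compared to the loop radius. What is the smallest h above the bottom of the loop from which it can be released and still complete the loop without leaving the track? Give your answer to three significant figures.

h_min ≈ 2.44 m

The moment of inertia is (1/2)MR², giving k ≡ I/(MR²) = 0.5.
At the top, contact is just lost when gravity alone supplies the centripetal force: Mg = Mv_top²/r, i.e. v_top² = gr.
With ω = v/R, the kinetic energy at speed v is ½(1+k)Mv² = (3/4)Mv².
Energy conservation from release (height h) to the top (height 2r): Mgh = Mg(2r) + (3/4)M·gr.
Thus h_min = 2r + (1+k)r/2 = r(2 + 1.5/2) = 0.887 × 2.75 ≈ 2.44 m.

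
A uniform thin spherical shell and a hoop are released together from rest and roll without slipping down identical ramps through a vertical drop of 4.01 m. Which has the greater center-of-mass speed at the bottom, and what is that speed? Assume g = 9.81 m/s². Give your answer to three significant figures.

For rolling without slipping, Mgh = ½(1+k)Mv² where k = I/(MR²), so v = √(2gh/(1+k)).
Uniform thin spherical shell: k = 2/3, giving v = √(2×9.81×4.01/1.667) = 6.871 m/s.
Hoop: k = 1, giving v = √(2×9.81×4.01/2) = 6.272 m/s.
The smaller k wins: the uniform thin spherical shell, at ≈ 6.87 m/s.

the uniform thin spherical shell, at v ≈ 6.87 m/s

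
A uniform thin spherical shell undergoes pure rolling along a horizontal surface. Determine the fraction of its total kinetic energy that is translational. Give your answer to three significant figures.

Here I = (2/3)MR², so the shape factor k = I/(MR²) = 2/3.
Since ω = v/R, the translational part is ½Mv² and the rotational part is ½I(v/R)² = ½kMv²; the total is ½(1+k)Mv².
The translational fraction is therefore 1/(1+k) = 1/1.667 ≈ 0.600.

fraction ≈ 0.600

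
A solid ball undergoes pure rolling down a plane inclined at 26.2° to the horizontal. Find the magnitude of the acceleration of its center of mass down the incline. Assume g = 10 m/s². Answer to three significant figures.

a ≈ 3.15 m/s²

With I = (2/5)MR², the ratio k = I/(MR²) is 0.4.
Along the incline Mg sinθ − f = Ma, and torque about the center fR = Iα = kMR²(a/R) gives f = kMa.
Eliminating f: Mg sinθ = (1+k)Ma, so a = g sinθ/(1+k) = 10 × sin26.2° / 1.4 ≈ 3.15 m/s².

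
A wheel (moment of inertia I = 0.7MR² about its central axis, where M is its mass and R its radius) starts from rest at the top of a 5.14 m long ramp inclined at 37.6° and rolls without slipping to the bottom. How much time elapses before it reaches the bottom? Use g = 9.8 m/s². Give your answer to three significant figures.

t ≈ 1.71 s

For this body I = 0.7MR², i.e. k = I/(MR²) = 0.7.
Along the incline Mg sinθ − f = Ma, and torque about the center fR = Iα = kMR²(a/R) gives f = kMa.
Hence a = g sinθ/(1+k) = 9.8×sin37.6°/1.7 = 3.517 m/s².
With constant a from rest, t = √(2L/a) = √(2·5.14/3.517) ≈ 1.71 s.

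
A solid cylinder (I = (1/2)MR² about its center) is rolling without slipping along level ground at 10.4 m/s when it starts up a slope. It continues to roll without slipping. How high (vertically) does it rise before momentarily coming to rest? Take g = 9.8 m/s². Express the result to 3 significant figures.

With I = (1/2)MR², the ratio k = I/(MR²) is 0.5.
Rolling without slipping gives ω = v/R, so the total kinetic energy is ½Mv² + ½Iω² = ½(1+k)Mv² = (3/4)Mv².
All of this converts to potential energy at the highest point: (3/4)Mv₀² = Mgh.
Thus h = (1+k)v₀²/(2g) = 1.5 × 10.4² / (2 × 9.8) ≈ 8.28 m.

h ≈ 8.28 m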